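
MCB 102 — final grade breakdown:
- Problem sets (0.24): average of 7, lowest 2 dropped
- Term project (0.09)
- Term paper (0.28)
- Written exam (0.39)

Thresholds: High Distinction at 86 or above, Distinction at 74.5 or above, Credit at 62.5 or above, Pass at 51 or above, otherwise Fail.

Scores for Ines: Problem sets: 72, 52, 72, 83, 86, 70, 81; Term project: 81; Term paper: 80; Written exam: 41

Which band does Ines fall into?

Credit

Problem sets: drop 52, 70 → average of remaining 5 = 394/5 = 78.8
Weighted total:
  Problem sets 78.8 × 0.24 = 18.912
  Term project 81 × 0.09 = 7.29
  Term paper 80 × 0.28 = 22.4
  Written exam 41 × 0.39 = 15.99
Sum = 64.592
64.592 is ≥ 62.5 and < 74.5 → Credit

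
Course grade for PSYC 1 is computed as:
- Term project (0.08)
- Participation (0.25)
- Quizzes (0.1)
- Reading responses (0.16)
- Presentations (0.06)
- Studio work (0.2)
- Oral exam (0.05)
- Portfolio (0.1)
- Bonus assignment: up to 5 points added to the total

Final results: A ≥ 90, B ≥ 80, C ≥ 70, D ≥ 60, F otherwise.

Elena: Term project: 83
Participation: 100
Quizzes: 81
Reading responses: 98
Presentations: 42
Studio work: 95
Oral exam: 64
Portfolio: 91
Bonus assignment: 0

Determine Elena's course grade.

Weighted total:
  Term project 83 × 0.08 = 6.64
  Participation 100 × 0.25 = 25
  Quizzes 81 × 0.1 = 8.1
  Reading responses 98 × 0.16 = 15.68
  Presentations 42 × 0.06 = 2.52
  Studio work 95 × 0.2 = 19
  Oral exam 64 × 0.05 = 3.2
  Portfolio 91 × 0.1 = 9.1
Sum = 89.24
Bonus assignment: 89.24 + 0 = 89.24
89.24 is ≥ 80 and < 90 → B

B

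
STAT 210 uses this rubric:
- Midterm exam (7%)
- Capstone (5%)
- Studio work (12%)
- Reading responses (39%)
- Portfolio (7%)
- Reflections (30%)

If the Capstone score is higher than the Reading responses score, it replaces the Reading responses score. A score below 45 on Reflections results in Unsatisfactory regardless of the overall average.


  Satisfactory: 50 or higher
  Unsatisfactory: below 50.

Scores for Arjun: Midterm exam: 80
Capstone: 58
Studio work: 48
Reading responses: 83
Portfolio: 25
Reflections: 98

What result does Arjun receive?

Capstone (58) ≤ Reading responses (83), so Reading responses stays at 83.
Reflections score 98 ≥ 45: minimum met.
Weighted total:
  Midterm exam 80 × 0.07 = 5.6
  Capstone 58 × 0.05 = 2.9
  Studio work 48 × 0.12 = 5.76
  Reading responses 83 × 0.39 = 32.37
  Portfolio 25 × 0.07 = 1.75
  Reflections 98 × 0.3 = 29.4
Sum = 77.78
77.78 ≥ 50 → Satisfactory

Satisfactory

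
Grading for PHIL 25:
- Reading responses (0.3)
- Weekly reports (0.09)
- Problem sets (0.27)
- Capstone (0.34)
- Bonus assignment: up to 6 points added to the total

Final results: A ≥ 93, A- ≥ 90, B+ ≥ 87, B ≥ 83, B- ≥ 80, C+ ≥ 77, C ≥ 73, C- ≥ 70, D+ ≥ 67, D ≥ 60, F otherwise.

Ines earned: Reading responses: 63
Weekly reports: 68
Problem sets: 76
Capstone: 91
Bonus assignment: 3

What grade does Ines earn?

C+

Weighted total:
  Reading responses 63 × 0.3 = 18.9
  Weekly reports 68 × 0.09 = 6.12
  Problem sets 76 × 0.27 = 20.52
  Capstone 91 × 0.34 = 30.94
Sum = 76.48
Bonus assignment: 76.48 + 3 = 79.48
79.48 is ≥ 77 and < 80 → C+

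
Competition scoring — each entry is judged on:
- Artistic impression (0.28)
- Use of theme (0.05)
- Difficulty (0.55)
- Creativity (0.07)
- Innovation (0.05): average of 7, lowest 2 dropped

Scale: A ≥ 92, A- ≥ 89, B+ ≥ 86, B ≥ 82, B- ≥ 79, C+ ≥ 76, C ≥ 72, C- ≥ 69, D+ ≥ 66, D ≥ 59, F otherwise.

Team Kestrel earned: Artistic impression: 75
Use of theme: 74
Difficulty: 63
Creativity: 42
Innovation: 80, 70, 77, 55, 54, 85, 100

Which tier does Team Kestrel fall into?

D+

Innovation: drop 54, 55 → average of remaining 5 = 412/5 = 82.4
Weighted total:
  Artistic impression 75 × 0.28 = 21
  Use of theme 74 × 0.05 = 3.7
  Difficulty 63 × 0.55 = 34.65
  Creativity 42 × 0.07 = 2.94
  Innovation 82.4 × 0.05 = 4.12
Sum = 66.41
66.41 is ≥ 66 and < 69 → D+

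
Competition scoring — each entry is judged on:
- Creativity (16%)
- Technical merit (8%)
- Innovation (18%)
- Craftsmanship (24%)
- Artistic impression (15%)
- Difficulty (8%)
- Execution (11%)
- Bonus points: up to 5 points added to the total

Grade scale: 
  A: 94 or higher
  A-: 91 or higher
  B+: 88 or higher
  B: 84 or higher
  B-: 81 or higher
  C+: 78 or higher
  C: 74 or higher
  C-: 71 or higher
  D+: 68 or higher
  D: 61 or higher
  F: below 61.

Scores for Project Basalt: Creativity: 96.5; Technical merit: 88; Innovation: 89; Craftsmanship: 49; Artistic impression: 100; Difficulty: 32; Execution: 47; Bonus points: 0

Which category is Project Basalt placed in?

C-

Weighted total:
  Creativity 96.5 × 0.16 = 15.44
  Technical merit 88 × 0.08 = 7.04
  Innovation 89 × 0.18 = 16.02
  Craftsmanship 49 × 0.24 = 11.76
  Artistic impression 100 × 0.15 = 15
  Difficulty 32 × 0.08 = 2.56
  Execution 47 × 0.11 = 5.17
Sum = 72.99
Bonus points: 72.99 + 0 = 72.99
72.99 is ≥ 71 and < 74 → C-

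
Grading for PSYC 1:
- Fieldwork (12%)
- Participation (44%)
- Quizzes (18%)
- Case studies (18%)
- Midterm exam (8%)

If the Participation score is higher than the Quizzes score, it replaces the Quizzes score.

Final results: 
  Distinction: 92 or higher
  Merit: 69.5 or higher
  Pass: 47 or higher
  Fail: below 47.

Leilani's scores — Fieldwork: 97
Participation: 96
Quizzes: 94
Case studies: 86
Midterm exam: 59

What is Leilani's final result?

Merit

Participation (96) > Quizzes (94), so Quizzes counts as 96.
Weighted total:
  Fieldwork 97 × 0.12 = 11.64
  Participation 96 × 0.44 = 42.24
  Quizzes 96 × 0.18 = 17.28
  Case studies 86 × 0.18 = 15.48
  Midterm exam 59 × 0.08 = 4.72
Sum = 91.36
91.36 is ≥ 69.5 and < 92 → Merit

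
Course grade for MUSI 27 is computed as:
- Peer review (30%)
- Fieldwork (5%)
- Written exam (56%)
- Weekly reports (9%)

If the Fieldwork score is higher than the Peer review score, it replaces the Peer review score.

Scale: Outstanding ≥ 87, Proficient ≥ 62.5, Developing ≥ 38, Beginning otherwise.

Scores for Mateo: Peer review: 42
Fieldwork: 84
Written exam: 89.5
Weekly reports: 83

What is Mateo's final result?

Proficient

Fieldwork (84) > Peer review (42), so Peer review counts as 84.
Weighted total:
  Peer review 84 × 0.3 = 25.2
  Fieldwork 84 × 0.05 = 4.2
  Written exam 89.5 × 0.56 = 50.12
  Weekly reports 83 × 0.09 = 7.47
Sum = 86.99
86.99 is ≥ 62.5 and < 87 → Proficient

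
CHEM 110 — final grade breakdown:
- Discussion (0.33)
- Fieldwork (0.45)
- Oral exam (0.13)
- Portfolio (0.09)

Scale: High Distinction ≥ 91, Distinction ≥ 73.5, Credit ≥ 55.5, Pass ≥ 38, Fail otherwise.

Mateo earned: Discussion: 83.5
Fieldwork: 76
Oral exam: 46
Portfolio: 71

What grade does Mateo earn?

Weighted total:
  Discussion 83.5 × 0.33 = 27.555
  Fieldwork 76 × 0.45 = 34.2
  Oral exam 46 × 0.13 = 5.98
  Portfolio 71 × 0.09 = 6.39
Sum = 74.125
74.125 is ≥ 73.5 and < 91 → Distinction

Distinction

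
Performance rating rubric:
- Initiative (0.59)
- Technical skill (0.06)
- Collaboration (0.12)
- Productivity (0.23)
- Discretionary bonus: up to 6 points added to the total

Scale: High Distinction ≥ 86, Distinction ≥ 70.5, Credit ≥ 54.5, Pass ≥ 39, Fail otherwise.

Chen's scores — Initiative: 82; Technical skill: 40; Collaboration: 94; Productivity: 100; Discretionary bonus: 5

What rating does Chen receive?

Weighted total:
  Initiative 82 × 0.59 = 48.38
  Technical skill 40 × 0.06 = 2.4
  Collaboration 94 × 0.12 = 11.28
  Productivity 100 × 0.23 = 23
Sum = 85.06
Discretionary bonus: 85.06 + 5 = 90.06
90.06 ≥ 86 → High Distinction

High Distinction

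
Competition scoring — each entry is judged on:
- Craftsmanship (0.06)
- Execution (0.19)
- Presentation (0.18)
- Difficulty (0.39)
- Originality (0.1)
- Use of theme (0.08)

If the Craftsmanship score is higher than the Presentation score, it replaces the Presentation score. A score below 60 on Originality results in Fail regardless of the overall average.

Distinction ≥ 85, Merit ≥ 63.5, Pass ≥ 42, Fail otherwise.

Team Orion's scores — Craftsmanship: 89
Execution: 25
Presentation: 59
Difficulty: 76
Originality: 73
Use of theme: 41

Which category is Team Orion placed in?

Craftsmanship (89) > Presentation (59), so Presentation counts as 89.
Originality score 73 ≥ 60: minimum met.
Weighted total:
  Craftsmanship 89 × 0.06 = 5.34
  Execution 25 × 0.19 = 4.75
  Presentation 89 × 0.18 = 16.02
  Difficulty 76 × 0.39 = 29.64
  Originality 73 × 0.1 = 7.3
  Use of theme 41 × 0.08 = 3.28
Sum = 66.33
66.33 is ≥ 63.5 and < 85 → Merit

Merit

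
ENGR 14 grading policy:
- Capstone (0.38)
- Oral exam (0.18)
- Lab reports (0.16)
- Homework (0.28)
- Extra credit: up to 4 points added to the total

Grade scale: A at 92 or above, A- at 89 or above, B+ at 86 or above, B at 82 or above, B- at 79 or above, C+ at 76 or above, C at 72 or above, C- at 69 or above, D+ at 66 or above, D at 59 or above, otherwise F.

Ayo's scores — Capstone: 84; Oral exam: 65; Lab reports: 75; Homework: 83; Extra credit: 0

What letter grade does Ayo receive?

C+

Weighted total:
  Capstone 84 × 0.38 = 31.92
  Oral exam 65 × 0.18 = 11.7
  Lab reports 75 × 0.16 = 12
  Homework 83 × 0.28 = 23.24
Sum = 78.86
Extra credit: 78.86 + 0 = 78.86
78.86 is ≥ 76 and < 79 → C+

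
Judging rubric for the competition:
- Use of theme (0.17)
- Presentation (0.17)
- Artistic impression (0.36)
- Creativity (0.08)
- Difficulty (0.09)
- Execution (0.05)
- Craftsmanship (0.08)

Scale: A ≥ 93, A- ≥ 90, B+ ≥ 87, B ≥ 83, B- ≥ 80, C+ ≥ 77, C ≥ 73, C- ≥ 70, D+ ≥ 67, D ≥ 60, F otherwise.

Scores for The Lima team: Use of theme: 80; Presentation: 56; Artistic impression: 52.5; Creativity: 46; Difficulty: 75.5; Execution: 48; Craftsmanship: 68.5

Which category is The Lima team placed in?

Weighted total:
  Use of theme 80 × 0.17 = 13.6
  Presentation 56 × 0.17 = 9.52
  Artistic impression 52.5 × 0.36 = 18.9
  Creativity 46 × 0.08 = 3.68
  Difficulty 75.5 × 0.09 = 6.795
  Execution 48 × 0.05 = 2.4
  Craftsmanship 68.5 × 0.08 = 5.48
Sum = 60.375
60.375 is ≥ 60 and < 67 → D

D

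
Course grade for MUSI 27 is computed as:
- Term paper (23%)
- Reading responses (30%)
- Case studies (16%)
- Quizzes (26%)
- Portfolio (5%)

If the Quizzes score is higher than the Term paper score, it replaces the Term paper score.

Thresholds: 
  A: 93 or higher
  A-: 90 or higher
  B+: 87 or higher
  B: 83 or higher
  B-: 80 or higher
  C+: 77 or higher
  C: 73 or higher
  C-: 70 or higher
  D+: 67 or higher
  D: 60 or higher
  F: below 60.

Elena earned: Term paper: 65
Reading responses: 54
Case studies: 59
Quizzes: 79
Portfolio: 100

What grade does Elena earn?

D+

Quizzes (79) > Term paper (65), so Term paper counts as 79.
Weighted total:
  Term paper 79 × 0.23 = 18.17
  Reading responses 54 × 0.3 = 16.2
  Case studies 59 × 0.16 = 9.44
  Quizzes 79 × 0.26 = 20.54
  Portfolio 100 × 0.05 = 5
Sum = 69.35
69.35 is ≥ 67 and < 70 → D+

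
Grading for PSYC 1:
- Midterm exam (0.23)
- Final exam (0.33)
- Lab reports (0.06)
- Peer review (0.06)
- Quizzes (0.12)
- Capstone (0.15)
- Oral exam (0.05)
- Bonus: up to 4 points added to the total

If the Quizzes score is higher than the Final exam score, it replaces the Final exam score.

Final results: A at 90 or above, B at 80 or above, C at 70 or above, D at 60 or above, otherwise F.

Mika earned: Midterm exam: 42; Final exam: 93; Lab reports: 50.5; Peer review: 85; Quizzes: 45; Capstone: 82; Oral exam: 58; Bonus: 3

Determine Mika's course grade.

Quizzes (45) ≤ Final exam (93), so Final exam stays at 93.
Weighted total:
  Midterm exam 42 × 0.23 = 9.66
  Final exam 93 × 0.33 = 30.69
  Lab reports 50.5 × 0.06 = 3.03
  Peer review 85 × 0.06 = 5.1
  Quizzes 45 × 0.12 = 5.4
  Capstone 82 × 0.15 = 12.3
  Oral exam 58 × 0.05 = 2.9
Sum = 69.08
Bonus: 69.08 + 3 = 72.08
72.08 is ≥ 70 and < 80 → C

C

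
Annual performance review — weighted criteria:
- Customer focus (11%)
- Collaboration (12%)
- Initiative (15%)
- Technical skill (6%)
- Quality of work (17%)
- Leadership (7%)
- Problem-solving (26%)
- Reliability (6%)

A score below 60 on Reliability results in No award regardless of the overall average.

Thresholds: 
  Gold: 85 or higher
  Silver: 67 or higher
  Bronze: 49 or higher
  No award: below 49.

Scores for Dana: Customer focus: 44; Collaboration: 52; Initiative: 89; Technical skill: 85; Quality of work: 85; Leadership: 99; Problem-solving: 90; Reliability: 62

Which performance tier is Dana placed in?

Reliability score 62 ≥ 60: minimum met.
Weighted total:
  Customer focus 44 × 0.11 = 4.84
  Collaboration 52 × 0.12 = 6.24
  Initiative 89 × 0.15 = 13.35
  Technical skill 85 × 0.06 = 5.1
  Quality of work 85 × 0.17 = 14.45
  Leadership 99 × 0.07 = 6.93
  Problem-solving 90 × 0.26 = 23.4
  Reliability 62 × 0.06 = 3.72
Sum = 78.03
78.03 is ≥ 67 and < 85 → Silver

Silver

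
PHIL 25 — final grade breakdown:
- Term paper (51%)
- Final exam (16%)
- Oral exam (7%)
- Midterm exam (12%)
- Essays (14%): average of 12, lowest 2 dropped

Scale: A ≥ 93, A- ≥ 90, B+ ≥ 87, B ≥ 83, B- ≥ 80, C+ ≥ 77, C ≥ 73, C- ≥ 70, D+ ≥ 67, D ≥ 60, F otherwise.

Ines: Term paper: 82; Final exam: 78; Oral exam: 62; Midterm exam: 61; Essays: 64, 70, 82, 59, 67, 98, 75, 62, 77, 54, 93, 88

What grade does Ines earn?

C

Essays: drop 54, 59 → average of remaining 10 = 776/10 = 77.6
Weighted total:
  Term paper 82 × 0.51 = 41.82
  Final exam 78 × 0.16 = 12.48
  Oral exam 62 × 0.07 = 4.34
  Midterm exam 61 × 0.12 = 7.32
  Essays 77.6 × 0.14 = 10.864
Sum = 76.824
76.824 is ≥ 73 and < 77 → C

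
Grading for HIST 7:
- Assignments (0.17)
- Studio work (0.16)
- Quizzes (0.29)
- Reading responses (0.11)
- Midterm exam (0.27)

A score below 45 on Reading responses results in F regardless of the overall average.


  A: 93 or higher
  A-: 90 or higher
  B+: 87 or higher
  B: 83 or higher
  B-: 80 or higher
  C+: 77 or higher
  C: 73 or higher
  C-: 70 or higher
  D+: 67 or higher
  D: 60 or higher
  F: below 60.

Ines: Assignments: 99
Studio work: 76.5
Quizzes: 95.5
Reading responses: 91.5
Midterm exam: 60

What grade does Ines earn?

B

Reading responses score 91.5 ≥ 45: minimum met.
Weighted total:
  Assignments 99 × 0.17 = 16.83
  Studio work 76.5 × 0.16 = 12.24
  Quizzes 95.5 × 0.29 = 27.695
  Reading responses 91.5 × 0.11 = 10.065
  Midterm exam 60 × 0.27 = 16.2
Sum = 83.03
83.03 is ≥ 83 and < 87 → B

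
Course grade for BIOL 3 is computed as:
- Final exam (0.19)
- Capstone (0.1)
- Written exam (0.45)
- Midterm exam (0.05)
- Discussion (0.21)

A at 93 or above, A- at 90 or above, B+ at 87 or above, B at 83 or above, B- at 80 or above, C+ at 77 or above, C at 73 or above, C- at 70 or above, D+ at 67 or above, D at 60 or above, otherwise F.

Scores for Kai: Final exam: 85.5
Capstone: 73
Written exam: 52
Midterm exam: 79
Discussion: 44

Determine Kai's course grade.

D

Weighted total:
  Final exam 85.5 × 0.19 = 16.245
  Capstone 73 × 0.1 = 7.3
  Written exam 52 × 0.45 = 23.4
  Midterm exam 79 × 0.05 = 3.95
  Discussion 44 × 0.21 = 9.24
Sum = 60.135
60.135 is ≥ 60 and < 67 → D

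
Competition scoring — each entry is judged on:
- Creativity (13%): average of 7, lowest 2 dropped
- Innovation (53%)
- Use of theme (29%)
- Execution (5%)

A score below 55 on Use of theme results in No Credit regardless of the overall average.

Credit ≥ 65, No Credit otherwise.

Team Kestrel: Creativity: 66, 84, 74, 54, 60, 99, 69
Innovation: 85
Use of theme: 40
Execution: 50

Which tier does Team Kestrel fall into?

No Credit

Creativity: drop 54, 60 → average of remaining 5 = 392/5 = 78.4
Use of theme score 40 < 55: minimum not met.
Weighted total:
  Creativity 78.4 × 0.13 = 10.192
  Innovation 85 × 0.53 = 45.05
  Use of theme 40 × 0.29 = 11.6
  Execution 50 × 0.05 = 2.5
Sum = 69.342
Because the Use of theme minimum was not met, the result is No Credit.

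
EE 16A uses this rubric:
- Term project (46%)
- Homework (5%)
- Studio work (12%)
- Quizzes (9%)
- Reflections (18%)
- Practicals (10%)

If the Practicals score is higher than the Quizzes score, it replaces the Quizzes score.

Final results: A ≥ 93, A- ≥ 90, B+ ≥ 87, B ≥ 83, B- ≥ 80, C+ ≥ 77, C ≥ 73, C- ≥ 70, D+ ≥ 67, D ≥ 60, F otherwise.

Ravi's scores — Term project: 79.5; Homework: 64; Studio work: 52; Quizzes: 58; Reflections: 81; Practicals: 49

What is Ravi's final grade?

C-

Practicals (49) ≤ Quizzes (58), so Quizzes stays at 58.
Weighted total:
  Term project 79.5 × 0.46 = 36.57
  Homework 64 × 0.05 = 3.2
  Studio work 52 × 0.12 = 6.24
  Quizzes 58 × 0.09 = 5.22
  Reflections 81 × 0.18 = 14.58
  Practicals 49 × 0.1 = 4.9
Sum = 70.71
70.71 is ≥ 70 and < 73 → C-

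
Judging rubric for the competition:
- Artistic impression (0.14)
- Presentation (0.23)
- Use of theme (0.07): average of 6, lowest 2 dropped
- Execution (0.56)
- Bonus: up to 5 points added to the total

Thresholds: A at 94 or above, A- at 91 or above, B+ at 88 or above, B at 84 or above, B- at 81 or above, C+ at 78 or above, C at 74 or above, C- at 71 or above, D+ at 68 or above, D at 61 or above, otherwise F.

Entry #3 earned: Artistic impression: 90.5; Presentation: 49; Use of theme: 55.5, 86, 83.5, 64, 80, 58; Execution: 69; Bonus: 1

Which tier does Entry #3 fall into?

Use of theme: drop 55.5, 58 → average of remaining 4 = 313.5/4 = 78.375
Weighted total:
  Artistic impression 90.5 × 0.14 = 12.67
  Presentation 49 × 0.23 = 11.27
  Use of theme 78.375 × 0.07 = 5.48625
  Execution 69 × 0.56 = 38.64
Sum = 68.06625
Bonus: 68.06625 + 1 = 69.06625
69.06625 is ≥ 68 and < 71 → D+

D+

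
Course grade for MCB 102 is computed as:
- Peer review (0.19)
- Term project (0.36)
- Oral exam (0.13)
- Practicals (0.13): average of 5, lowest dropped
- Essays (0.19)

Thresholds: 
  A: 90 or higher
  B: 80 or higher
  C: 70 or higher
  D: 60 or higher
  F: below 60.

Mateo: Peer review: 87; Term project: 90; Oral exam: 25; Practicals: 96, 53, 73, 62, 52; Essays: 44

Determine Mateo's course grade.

D

Practicals: drop 52 → average of remaining 4 = 284/4 = 71
Weighted total:
  Peer review 87 × 0.19 = 16.53
  Term project 90 × 0.36 = 32.4
  Oral exam 25 × 0.13 = 3.25
  Practicals 71 × 0.13 = 9.23
  Essays 44 × 0.19 = 8.36
Sum = 69.77
69.77 is ≥ 60 and < 70 → D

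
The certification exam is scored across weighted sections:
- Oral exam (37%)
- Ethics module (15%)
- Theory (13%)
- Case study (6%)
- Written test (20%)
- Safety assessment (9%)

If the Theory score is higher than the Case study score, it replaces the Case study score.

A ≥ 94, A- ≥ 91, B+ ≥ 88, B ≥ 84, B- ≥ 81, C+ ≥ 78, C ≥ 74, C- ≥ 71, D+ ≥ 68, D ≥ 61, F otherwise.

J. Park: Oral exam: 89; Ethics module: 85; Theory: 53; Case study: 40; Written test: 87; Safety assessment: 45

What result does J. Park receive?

C

Theory (53) > Case study (40), so Case study counts as 53.
Weighted total:
  Oral exam 89 × 0.37 = 32.93
  Ethics module 85 × 0.15 = 12.75
  Theory 53 × 0.13 = 6.89
  Case study 53 × 0.06 = 3.18
  Written test 87 × 0.2 = 17.4
  Safety assessment 45 × 0.09 = 4.05
Sum = 77.2
77.2 is ≥ 74 and < 78 → C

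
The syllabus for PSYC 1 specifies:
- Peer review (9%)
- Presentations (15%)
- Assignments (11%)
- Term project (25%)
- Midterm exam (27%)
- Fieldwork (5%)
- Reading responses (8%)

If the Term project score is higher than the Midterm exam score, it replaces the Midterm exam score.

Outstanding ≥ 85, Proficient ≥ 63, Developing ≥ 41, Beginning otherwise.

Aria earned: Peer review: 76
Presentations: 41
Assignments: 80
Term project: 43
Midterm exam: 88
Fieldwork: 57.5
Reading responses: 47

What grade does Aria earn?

Developing

Term project (43) ≤ Midterm exam (88), so Midterm exam stays at 88.
Weighted total:
  Peer review 76 × 0.09 = 6.84
  Presentations 41 × 0.15 = 6.15
  Assignments 80 × 0.11 = 8.8
  Term project 43 × 0.25 = 10.75
  Midterm exam 88 × 0.27 = 23.76
  Fieldwork 57.5 × 0.05 = 2.875
  Reading responses 47 × 0.08 = 3.76
Sum = 62.935
62.935 is ≥ 41 and < 63 → Developing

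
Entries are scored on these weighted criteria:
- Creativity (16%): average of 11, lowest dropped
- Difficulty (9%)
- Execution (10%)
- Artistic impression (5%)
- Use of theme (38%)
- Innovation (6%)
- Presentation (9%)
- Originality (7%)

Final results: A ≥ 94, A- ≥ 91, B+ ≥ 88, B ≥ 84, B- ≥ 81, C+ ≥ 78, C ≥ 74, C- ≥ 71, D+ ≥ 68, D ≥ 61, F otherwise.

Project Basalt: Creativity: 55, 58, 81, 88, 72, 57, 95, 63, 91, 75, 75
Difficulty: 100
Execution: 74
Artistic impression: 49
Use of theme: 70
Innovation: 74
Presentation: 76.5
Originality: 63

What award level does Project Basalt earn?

C-

Creativity: drop 55 → average of remaining 10 = 755/10 = 75.5
Weighted total:
  Creativity 75.5 × 0.16 = 12.08
  Difficulty 100 × 0.09 = 9
  Execution 74 × 0.1 = 7.4
  Artistic impression 49 × 0.05 = 2.45
  Use of theme 70 × 0.38 = 26.6
  Innovation 74 × 0.06 = 4.44
  Presentation 76.5 × 0.09 = 6.885
  Originality 63 × 0.07 = 4.41
Sum = 73.265
73.265 is ≥ 71 and < 74 → C-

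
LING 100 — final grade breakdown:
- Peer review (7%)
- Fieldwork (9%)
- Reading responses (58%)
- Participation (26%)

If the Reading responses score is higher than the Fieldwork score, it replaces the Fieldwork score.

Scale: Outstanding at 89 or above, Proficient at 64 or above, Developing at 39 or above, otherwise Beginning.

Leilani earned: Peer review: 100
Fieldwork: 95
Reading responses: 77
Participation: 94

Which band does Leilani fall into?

Reading responses (77) ≤ Fieldwork (95), so Fieldwork stays at 95.
Weighted total:
  Peer review 100 × 0.07 = 7
  Fieldwork 95 × 0.09 = 8.55
  Reading responses 77 × 0.58 = 44.66
  Participation 94 × 0.26 = 24.44
Sum = 84.65
84.65 is ≥ 64 and < 89 → Proficient

Proficient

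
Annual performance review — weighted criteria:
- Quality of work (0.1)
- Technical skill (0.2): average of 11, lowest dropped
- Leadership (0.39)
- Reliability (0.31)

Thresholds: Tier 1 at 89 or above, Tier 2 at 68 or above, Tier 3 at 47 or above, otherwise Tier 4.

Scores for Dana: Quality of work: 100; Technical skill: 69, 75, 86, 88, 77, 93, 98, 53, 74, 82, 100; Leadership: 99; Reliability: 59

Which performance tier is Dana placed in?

Technical skill: drop 53 → average of remaining 10 = 842/10 = 84.2
Weighted total:
  Quality of work 100 × 0.1 = 10
  Technical skill 84.2 × 0.2 = 16.84
  Leadership 99 × 0.39 = 38.61
  Reliability 59 × 0.31 = 18.29
Sum = 83.74
83.74 is ≥ 68 and < 89 → Tier 2

Tier 2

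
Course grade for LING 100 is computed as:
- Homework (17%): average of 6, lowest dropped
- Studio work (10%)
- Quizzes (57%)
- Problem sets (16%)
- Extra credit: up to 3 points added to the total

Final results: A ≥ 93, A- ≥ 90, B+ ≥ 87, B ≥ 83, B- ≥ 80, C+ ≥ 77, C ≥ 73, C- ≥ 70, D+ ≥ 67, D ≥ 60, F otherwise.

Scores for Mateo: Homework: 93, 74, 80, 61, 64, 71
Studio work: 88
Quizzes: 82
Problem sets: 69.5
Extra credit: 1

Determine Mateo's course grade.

B-

Homework: drop 61 → average of remaining 5 = 382/5 = 76.4
Weighted total:
  Homework 76.4 × 0.17 = 12.988
  Studio work 88 × 0.1 = 8.8
  Quizzes 82 × 0.57 = 46.74
  Problem sets 69.5 × 0.16 = 11.12
Sum = 79.648
Extra credit: 79.648 + 1 = 80.648
80.648 is ≥ 80 and < 83 → B-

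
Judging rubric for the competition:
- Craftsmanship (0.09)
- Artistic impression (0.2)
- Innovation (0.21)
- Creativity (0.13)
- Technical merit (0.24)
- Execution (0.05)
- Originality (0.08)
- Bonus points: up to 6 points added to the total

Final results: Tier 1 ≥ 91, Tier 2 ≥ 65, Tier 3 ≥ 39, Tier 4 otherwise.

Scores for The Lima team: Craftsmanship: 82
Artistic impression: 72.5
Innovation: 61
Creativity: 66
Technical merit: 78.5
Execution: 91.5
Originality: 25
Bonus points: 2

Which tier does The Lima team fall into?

Weighted total:
  Craftsmanship 82 × 0.09 = 7.38
  Artistic impression 72.5 × 0.2 = 14.5
  Innovation 61 × 0.21 = 12.81
  Creativity 66 × 0.13 = 8.58
  Technical merit 78.5 × 0.24 = 18.84
  Execution 91.5 × 0.05 = 4.575
  Originality 25 × 0.08 = 2
Sum = 68.685
Bonus points: 68.685 + 2 = 70.685
70.685 is ≥ 65 and < 91 → Tier 2

Tier 2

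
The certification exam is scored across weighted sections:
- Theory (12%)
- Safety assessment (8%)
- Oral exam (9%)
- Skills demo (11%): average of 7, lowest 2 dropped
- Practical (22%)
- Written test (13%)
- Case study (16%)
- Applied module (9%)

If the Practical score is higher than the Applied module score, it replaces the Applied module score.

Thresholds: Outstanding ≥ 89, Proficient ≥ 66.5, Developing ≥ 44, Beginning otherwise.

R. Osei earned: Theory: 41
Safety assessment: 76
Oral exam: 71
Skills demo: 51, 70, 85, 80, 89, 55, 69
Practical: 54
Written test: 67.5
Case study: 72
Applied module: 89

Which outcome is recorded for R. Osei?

Skills demo: drop 51, 55 → average of remaining 5 = 393/5 = 78.6
Practical (54) ≤ Applied module (89), so Applied module stays at 89.
Weighted total:
  Theory 41 × 0.12 = 4.92
  Safety assessment 76 × 0.08 = 6.08
  Oral exam 71 × 0.09 = 6.39
  Skills demo 78.6 × 0.11 = 8.646
  Practical 54 × 0.22 = 11.88
  Written test 67.5 × 0.13 = 8.775
  Case study 72 × 0.16 = 11.52
  Applied module 89 × 0.09 = 8.01
Sum = 66.221
66.221 is ≥ 44 and < 66.5 → Developing

Developing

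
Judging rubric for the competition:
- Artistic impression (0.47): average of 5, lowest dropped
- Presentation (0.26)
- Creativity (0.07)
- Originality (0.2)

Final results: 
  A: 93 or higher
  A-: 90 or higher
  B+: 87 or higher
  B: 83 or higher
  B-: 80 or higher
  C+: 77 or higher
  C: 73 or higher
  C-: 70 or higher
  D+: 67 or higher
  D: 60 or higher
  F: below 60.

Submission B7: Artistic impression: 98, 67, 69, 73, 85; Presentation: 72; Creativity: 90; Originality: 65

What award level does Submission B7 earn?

Artistic impression: drop 67 → average of remaining 4 = 325/4 = 81.25
Weighted total:
  Artistic impression 81.25 × 0.47 = 38.1875
  Presentation 72 × 0.26 = 18.72
  Creativity 90 × 0.07 = 6.3
  Originality 65 × 0.2 = 13
Sum = 76.2075
76.2075 is ≥ 73 and < 77 → C

C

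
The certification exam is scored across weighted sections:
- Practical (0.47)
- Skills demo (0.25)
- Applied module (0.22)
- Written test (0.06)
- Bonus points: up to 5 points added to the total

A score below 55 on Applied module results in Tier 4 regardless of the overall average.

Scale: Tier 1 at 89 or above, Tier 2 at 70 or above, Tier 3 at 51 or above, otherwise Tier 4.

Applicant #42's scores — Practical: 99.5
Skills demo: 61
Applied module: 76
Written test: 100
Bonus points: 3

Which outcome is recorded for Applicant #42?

Tier 2

Applied module score 76 ≥ 55: minimum met.
Weighted total:
  Practical 99.5 × 0.47 = 46.765
  Skills demo 61 × 0.25 = 15.25
  Applied module 76 × 0.22 = 16.72
  Written test 100 × 0.06 = 6
Sum = 84.735
Bonus points: 84.735 + 3 = 87.735
87.735 is ≥ 70 and < 89 → Tier 2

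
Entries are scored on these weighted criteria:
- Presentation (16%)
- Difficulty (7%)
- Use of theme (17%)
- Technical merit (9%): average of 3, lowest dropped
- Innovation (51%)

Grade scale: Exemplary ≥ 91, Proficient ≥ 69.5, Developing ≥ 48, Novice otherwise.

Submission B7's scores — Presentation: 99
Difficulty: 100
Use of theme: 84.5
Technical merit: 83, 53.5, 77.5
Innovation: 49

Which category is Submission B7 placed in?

Technical merit: drop 53.5 → average of remaining 2 = 160.5/2 = 80.25
Weighted total:
  Presentation 99 × 0.16 = 15.84
  Difficulty 100 × 0.07 = 7
  Use of theme 84.5 × 0.17 = 14.365
  Technical merit 80.25 × 0.09 = 7.2225
  Innovation 49 × 0.51 = 24.99
Sum = 69.4175
69.4175 is ≥ 48 and < 69.5 → Developing

Developing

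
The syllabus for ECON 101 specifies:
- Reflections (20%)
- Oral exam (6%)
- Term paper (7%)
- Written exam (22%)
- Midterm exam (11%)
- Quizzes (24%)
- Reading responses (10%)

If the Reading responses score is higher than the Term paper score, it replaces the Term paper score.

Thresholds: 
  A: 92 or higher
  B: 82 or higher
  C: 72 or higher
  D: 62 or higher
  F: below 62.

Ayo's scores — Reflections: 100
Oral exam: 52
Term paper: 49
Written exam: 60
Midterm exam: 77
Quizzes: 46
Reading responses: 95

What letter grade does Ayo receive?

Reading responses (95) > Term paper (49), so Term paper counts as 95.
Weighted total:
  Reflections 100 × 0.2 = 20
  Oral exam 52 × 0.06 = 3.12
  Term paper 95 × 0.07 = 6.65
  Written exam 60 × 0.22 = 13.2
  Midterm exam 77 × 0.11 = 8.47
  Quizzes 46 × 0.24 = 11.04
  Reading responses 95 × 0.1 = 9.5
Sum = 71.98
71.98 is ≥ 62 and < 72 → D

D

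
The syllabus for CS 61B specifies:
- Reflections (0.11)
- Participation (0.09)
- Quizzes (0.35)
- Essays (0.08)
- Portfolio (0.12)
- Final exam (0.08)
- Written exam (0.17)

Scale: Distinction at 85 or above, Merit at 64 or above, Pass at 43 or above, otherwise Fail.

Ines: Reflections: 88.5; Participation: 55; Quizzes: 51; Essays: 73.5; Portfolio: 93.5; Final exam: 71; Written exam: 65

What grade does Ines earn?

Merit

Weighted total:
  Reflections 88.5 × 0.11 = 9.735
  Participation 55 × 0.09 = 4.95
  Quizzes 51 × 0.35 = 17.85
  Essays 73.5 × 0.08 = 5.88
  Portfolio 93.5 × 0.12 = 11.22
  Final exam 71 × 0.08 = 5.68
  Written exam 65 × 0.17 = 11.05
Sum = 66.365
66.365 is ≥ 64 and < 85 → Merit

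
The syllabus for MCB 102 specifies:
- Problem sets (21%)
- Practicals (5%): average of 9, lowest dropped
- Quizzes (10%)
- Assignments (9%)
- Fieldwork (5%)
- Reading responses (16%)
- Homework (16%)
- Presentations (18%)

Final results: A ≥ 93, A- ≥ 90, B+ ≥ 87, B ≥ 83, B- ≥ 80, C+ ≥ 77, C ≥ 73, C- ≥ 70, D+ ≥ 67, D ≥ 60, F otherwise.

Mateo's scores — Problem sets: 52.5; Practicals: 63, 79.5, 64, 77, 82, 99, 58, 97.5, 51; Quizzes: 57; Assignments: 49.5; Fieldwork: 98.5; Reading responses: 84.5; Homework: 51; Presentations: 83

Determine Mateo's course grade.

Practicals: drop 51 → average of remaining 8 = 620/8 = 77.5
Weighted total:
  Problem sets 52.5 × 0.21 = 11.025
  Practicals 77.5 × 0.05 = 3.875
  Quizzes 57 × 0.1 = 5.7
  Assignments 49.5 × 0.09 = 4.455
  Fieldwork 98.5 × 0.05 = 4.925
  Reading responses 84.5 × 0.16 = 13.52
  Homework 51 × 0.16 = 8.16
  Presentations 83 × 0.18 = 14.94
Sum = 66.6
66.6 is ≥ 60 and < 67 → D

D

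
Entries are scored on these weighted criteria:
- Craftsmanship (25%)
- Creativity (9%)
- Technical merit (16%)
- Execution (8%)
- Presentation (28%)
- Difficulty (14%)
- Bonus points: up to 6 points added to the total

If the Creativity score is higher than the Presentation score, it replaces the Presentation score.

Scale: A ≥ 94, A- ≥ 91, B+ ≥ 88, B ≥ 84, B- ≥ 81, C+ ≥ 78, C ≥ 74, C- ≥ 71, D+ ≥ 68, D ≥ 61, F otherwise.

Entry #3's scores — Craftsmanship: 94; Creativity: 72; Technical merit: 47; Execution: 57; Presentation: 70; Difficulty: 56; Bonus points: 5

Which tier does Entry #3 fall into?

C

Creativity (72) > Presentation (70), so Presentation counts as 72.
Weighted total:
  Craftsmanship 94 × 0.25 = 23.5
  Creativity 72 × 0.09 = 6.48
  Technical merit 47 × 0.16 = 7.52
  Execution 57 × 0.08 = 4.56
  Presentation 72 × 0.28 = 20.16
  Difficulty 56 × 0.14 = 7.84
Sum = 70.06
Bonus points: 70.06 + 5 = 75.06
75.06 is ≥ 74 and < 78 → C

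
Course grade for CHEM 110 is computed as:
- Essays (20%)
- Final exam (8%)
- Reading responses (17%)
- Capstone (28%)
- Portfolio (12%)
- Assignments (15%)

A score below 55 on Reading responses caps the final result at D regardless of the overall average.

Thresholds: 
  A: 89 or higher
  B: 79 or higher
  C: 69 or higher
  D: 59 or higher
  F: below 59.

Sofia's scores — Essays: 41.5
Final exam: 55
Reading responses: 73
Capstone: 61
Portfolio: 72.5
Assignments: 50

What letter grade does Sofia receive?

F

Reading responses score 73 ≥ 55: minimum met.
Weighted total:
  Essays 41.5 × 0.2 = 8.3
  Final exam 55 × 0.08 = 4.4
  Reading responses 73 × 0.17 = 12.41
  Capstone 61 × 0.28 = 17.08
  Portfolio 72.5 × 0.12 = 8.7
  Assignments 50 × 0.15 = 7.5
Sum = 58.39
58.39 < 59 → F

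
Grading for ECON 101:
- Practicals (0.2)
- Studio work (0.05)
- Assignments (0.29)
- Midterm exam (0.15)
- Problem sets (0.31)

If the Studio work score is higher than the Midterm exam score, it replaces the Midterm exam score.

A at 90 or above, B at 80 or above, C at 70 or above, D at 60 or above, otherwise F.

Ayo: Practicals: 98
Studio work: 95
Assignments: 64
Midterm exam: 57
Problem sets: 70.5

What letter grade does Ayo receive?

C

Studio work (95) > Midterm exam (57), so Midterm exam counts as 95.
Weighted total:
  Practicals 98 × 0.2 = 19.6
  Studio work 95 × 0.05 = 4.75
  Assignments 64 × 0.29 = 18.56
  Midterm exam 95 × 0.15 = 14.25
  Problem sets 70.5 × 0.31 = 21.855
Sum = 79.015
79.015 is ≥ 70 and < 80 → C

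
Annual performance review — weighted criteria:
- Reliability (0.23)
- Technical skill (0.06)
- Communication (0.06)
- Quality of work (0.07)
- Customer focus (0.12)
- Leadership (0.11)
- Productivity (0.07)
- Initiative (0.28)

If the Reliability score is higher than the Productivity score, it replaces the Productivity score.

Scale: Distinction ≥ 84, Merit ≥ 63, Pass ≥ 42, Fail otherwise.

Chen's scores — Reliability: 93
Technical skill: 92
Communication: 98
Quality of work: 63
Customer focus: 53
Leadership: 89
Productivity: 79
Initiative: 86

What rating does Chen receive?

Merit

Reliability (93) > Productivity (79), so Productivity counts as 93.
Weighted total:
  Reliability 93 × 0.23 = 21.39
  Technical skill 92 × 0.06 = 5.52
  Communication 98 × 0.06 = 5.88
  Quality of work 63 × 0.07 = 4.41
  Customer focus 53 × 0.12 = 6.36
  Leadership 89 × 0.11 = 9.79
  Productivity 93 × 0.07 = 6.51
  Initiative 86 × 0.28 = 24.08
Sum = 83.94
83.94 is ≥ 63 and < 84 → Merit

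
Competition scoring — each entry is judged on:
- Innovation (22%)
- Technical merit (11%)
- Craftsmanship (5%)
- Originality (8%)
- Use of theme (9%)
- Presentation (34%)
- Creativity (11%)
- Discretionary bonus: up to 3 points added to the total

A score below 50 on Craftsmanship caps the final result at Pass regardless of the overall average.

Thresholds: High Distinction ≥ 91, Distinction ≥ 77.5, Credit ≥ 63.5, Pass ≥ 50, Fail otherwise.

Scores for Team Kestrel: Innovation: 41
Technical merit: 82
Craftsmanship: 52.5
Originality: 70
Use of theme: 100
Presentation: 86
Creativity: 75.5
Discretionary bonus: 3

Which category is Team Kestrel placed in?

Craftsmanship score 52.5 ≥ 50: minimum met.
Weighted total:
  Innovation 41 × 0.22 = 9.02
  Technical merit 82 × 0.11 = 9.02
  Craftsmanship 52.5 × 0.05 = 2.625
  Originality 70 × 0.08 = 5.6
  Use of theme 100 × 0.09 = 9
  Presentation 86 × 0.34 = 29.24
  Creativity 75.5 × 0.11 = 8.305
Sum = 72.81
Discretionary bonus: 72.81 + 3 = 75.81
75.81 is ≥ 63.5 and < 77.5 → Credit

Credit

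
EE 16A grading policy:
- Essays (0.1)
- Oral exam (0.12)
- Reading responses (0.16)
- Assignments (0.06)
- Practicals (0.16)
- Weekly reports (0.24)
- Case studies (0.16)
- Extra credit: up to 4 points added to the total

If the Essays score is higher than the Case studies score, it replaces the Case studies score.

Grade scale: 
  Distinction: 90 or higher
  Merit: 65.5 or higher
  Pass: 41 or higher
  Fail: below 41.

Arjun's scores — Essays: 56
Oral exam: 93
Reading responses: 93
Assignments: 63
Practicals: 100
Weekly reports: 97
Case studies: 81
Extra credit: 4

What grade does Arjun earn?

Essays (56) ≤ Case studies (81), so Case studies stays at 81.
Weighted total:
  Essays 56 × 0.1 = 5.6
  Oral exam 93 × 0.12 = 11.16
  Reading responses 93 × 0.16 = 14.88
  Assignments 63 × 0.06 = 3.78
  Practicals 100 × 0.16 = 16
  Weekly reports 97 × 0.24 = 23.28
  Case studies 81 × 0.16 = 12.96
Sum = 87.66
Extra credit: 87.66 + 4 = 91.66
91.66 ≥ 90 → Distinction

Distinction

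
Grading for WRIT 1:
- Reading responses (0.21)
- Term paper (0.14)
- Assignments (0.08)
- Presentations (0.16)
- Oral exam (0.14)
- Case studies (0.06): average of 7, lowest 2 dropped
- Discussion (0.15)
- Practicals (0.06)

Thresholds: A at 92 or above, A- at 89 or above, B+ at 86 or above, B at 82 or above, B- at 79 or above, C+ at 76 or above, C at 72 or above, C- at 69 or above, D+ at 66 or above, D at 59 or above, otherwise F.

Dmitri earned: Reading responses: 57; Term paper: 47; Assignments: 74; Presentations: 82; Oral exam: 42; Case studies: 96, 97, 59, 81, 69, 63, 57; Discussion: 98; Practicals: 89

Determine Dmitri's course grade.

D+

Case studies: drop 57, 59 → average of remaining 5 = 406/5 = 81.2
Weighted total:
  Reading responses 57 × 0.21 = 11.97
  Term paper 47 × 0.14 = 6.58
  Assignments 74 × 0.08 = 5.92
  Presentations 82 × 0.16 = 13.12
  Oral exam 42 × 0.14 = 5.88
  Case studies 81.2 × 0.06 = 4.872
  Discussion 98 × 0.15 = 14.7
  Practicals 89 × 0.06 = 5.34
Sum = 68.382
68.382 is ≥ 66 and < 69 → D+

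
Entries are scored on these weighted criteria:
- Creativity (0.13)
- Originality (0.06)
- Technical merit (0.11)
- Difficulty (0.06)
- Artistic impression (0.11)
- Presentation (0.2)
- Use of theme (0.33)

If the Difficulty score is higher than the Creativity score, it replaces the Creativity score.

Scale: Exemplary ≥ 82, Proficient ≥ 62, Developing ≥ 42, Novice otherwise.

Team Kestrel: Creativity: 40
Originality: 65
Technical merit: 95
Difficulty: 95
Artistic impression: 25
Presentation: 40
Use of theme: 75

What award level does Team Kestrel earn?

Difficulty (95) > Creativity (40), so Creativity counts as 95.
Weighted total:
  Creativity 95 × 0.13 = 12.35
  Originality 65 × 0.06 = 3.9
  Technical merit 95 × 0.11 = 10.45
  Difficulty 95 × 0.06 = 5.7
  Artistic impression 25 × 0.11 = 2.75
  Presentation 40 × 0.2 = 8
  Use of theme 75 × 0.33 = 24.75
Sum = 67.9
67.9 is ≥ 62 and < 82 → Proficient

Proficient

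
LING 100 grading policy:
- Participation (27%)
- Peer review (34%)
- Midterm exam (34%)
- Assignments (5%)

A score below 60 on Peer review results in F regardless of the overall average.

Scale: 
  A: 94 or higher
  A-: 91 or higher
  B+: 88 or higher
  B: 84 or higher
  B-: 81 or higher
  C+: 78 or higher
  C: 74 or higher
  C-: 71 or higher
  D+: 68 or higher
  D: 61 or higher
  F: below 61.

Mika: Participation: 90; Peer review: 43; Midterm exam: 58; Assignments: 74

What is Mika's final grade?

F

Peer review score 43 < 60: minimum not met.
Weighted total:
  Participation 90 × 0.27 = 24.3
  Peer review 43 × 0.34 = 14.62
  Midterm exam 58 × 0.34 = 19.72
  Assignments 74 × 0.05 = 3.7
Sum = 62.34
Because the Peer review minimum was not met, the result is F.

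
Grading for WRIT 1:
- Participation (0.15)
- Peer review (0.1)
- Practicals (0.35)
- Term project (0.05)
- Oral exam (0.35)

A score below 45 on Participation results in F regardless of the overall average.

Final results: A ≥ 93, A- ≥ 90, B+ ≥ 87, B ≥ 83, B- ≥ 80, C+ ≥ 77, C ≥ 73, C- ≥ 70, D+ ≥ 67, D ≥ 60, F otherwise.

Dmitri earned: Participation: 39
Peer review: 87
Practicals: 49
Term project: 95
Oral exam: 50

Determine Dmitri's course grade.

F

Participation score 39 < 45: minimum not met.
Weighted total:
  Participation 39 × 0.15 = 5.85
  Peer review 87 × 0.1 = 8.7
  Practicals 49 × 0.35 = 17.15
  Term project 95 × 0.05 = 4.75
  Oral exam 50 × 0.35 = 17.5
Sum = 53.95
Because the Participation minimum was not met, the result is F.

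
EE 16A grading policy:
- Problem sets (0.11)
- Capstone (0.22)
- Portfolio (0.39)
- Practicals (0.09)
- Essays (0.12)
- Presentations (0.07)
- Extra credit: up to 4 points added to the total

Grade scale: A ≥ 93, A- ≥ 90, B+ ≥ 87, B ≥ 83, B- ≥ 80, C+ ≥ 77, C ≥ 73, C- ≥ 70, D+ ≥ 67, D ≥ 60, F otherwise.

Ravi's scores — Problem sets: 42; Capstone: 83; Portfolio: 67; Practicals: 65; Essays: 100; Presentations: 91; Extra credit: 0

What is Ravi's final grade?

C

Weighted total:
  Problem sets 42 × 0.11 = 4.62
  Capstone 83 × 0.22 = 18.26
  Portfolio 67 × 0.39 = 26.13
  Practicals 65 × 0.09 = 5.85
  Essays 100 × 0.12 = 12
  Presentations 91 × 0.07 = 6.37
Sum = 73.23
Extra credit: 73.23 + 0 = 73.23
73.23 is ≥ 73 and < 77 → C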